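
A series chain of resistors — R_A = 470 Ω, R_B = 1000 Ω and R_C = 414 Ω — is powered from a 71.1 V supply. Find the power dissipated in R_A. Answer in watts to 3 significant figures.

0.669 W

Every series element carries the same I. Get I from the total resistance, then P = I² × R_A.
R_total = 470 + 1000 + 414 = 1884 Ω
I = V / R_total = 71.1 / 1884 = 0.03774 A
P_R_A = I² × R_A = (0.03774)² × 470 = 0.6694 W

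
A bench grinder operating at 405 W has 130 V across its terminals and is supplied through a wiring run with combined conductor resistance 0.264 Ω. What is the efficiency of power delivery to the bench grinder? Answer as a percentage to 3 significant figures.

I = P / V = 405 / 130 = 3.115 A through the wiring run.
P_line = I² R_line = (3.115)² × 0.264 = 2.562 W
P_source = P_load + P_line = 405.0 + 2.562 = 407.6 W
η = P_load / P_source = 405.0 / 407.6 = 0.9937

99.4 %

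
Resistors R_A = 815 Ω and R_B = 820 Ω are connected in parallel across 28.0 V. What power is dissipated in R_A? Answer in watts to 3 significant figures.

0.962 W

R_A sits directly across the source, so P = V²/R with V = 28.0 V.
P_R_A = V² / R_A = (28.0)² / 815 Ω = 0.9620 W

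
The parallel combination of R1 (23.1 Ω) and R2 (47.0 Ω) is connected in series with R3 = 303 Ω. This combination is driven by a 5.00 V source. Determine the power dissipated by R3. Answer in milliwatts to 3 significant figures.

Collapse the R1‖R2 pair into one equivalent R_p; then R_p and R3 form a series string.
R_p = (23.1×47.0)/(23.1+47.0) = 15.49 Ω
R_total = R_p + 303 = 15.49 + 303 = 318.5 Ω
I = V / R_total = 5.00 / 318.5 = 0.01570 A
R3 is the series element, so its power is I²R.
P_R3 = (0.01570)² × 303 = 0.07468 W

74.7 mW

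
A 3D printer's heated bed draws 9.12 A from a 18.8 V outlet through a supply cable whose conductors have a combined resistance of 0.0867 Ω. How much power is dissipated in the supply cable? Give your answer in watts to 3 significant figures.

The supply cable and load are in series, so the same current flows in both; the loss is I²R_line.
The supply cable carries the full 9.12 A.
P_line = I² R_line = (9.120)² × 0.0867 = 7.211 W

7.21 W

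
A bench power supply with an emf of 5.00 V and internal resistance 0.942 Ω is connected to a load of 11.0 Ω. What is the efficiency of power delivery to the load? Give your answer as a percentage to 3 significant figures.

92.1 %

η = P_load/(P_load+P_int) = I²R/(I²R+I²r) = R/(R+r) — the I² cancels for series elements.
η = R / (R + r) = 11.0 / (11.0 + 0.942) = 0.9211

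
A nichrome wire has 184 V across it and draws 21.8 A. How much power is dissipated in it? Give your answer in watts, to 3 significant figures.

4010 W

Both the voltage across and the current through the element are known, so P = V I applies directly.
P = 184 V × 21.80 A = 4011 W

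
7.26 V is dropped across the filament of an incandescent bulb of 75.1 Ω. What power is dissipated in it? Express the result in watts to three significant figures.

0.702 W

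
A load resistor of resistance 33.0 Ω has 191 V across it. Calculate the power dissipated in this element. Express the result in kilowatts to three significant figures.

1.11 kW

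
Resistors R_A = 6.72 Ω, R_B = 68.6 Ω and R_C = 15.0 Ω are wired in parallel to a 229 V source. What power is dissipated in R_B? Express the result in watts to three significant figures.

764 W

Parallel branches share the same voltage; P = V²/R gives the branch power in one step.
P_R_B = V² / R_B = (229)² / 68.6 Ω = 764.4 W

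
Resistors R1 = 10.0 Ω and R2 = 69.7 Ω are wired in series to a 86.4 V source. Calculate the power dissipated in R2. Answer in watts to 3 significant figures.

Since the resistors are in series they all carry the loop current I = V/R_total; the power in any one is I²R.
R_total = 10.0 + 69.7 = 79.70 Ω
I = V / R_total = 86.4 / 79.70 = 1.084 A
P_R2 = I² × R2 = (1.084)² × 69.7 = 81.91 W

81.9 W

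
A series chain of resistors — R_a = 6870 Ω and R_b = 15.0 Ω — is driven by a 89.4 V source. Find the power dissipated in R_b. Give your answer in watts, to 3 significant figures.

0.00253 W

Every series element carries the same I. Get I from the total resistance, then P = I² × R_b.
R_total = 6870 + 15.0 = 6885 Ω
I = V / R_total = 89.4 / 6885 = 0.01298 A
P_R_b = I² × R_b = (0.01298)² × 15.0 = 0.002529 W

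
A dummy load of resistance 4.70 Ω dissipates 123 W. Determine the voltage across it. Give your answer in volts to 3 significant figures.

Rearranging the power relation for the two known quantities gives V = √(P R).
V = √(123 × 4.70) = 24.04 V

24.0 V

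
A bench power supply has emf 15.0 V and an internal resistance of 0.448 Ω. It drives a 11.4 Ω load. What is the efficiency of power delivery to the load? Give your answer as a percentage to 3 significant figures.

96.2 %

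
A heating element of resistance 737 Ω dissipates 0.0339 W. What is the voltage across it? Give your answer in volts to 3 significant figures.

5.00 V

The two known quantities fix the third via V = √(P R).
V = √(0.0339 × 737) = 4.998 V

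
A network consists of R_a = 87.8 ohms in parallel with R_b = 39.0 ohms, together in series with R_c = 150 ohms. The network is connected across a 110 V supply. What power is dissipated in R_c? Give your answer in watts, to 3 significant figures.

57.9 W

First find R_p for the parallel pair, then treat R_p + R_c as a series loop.
R_p = (87.8×39.0)/(87.8+39.0) = 27.00 Ω
R_total = R_p + 150 = 27.00 + 150 = 177.0 Ω
I = V / R_total = 110 / 177.0 = 0.6215 A
All the supply current flows through R_c; use P = I²R_c.
P_R_c = (0.6215)² × 150 = 57.93 W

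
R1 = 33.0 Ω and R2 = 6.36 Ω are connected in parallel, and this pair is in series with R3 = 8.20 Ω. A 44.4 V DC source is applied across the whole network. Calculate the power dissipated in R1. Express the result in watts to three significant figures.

Combine R1 and R2 into their parallel equivalent first, reducing the network to two series resistors.
R_p = (33.0×6.36)/(33.0+6.36) = 5.332 Ω
R_total = R_p + 8.20 = 5.332 + 8.20 = 13.53 Ω
I = V / R_total = 44.4 / 13.53 = 3.281 A
Voltage across the parallel pair: V_p = I × R_p = 3.281 × 5.332 = 17.50 V
R1 sits across V_p; its power is V_p²/R.
P_R1 = (17.50)² / 33.0 = 9.276 W

9.28 W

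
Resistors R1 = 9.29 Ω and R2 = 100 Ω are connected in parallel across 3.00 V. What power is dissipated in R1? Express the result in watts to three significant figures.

R1 sits directly across the source, so P = V²/R with V = 3.00 V.
P_R1 = V² / R1 = (3.00)² / 9.29 Ω = 0.9688 W

0.969 W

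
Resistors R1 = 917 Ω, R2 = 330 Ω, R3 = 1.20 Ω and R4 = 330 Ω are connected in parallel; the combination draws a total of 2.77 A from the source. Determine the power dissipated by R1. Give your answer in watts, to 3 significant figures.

0.0118 W

Parallel branches share V, not I — compute V via R_eq, then use V²/R for the target branch.
1/R_eq = 1/917 + 1/330 + 1/1.20 + 1/330 ⇒ R_eq = 1.190 Ω
V = I_total × R_eq = 2.770 × 1.190 = 3.296 V
P_R1 = V² / R1 = (3.296)² / 917 = 0.01184 W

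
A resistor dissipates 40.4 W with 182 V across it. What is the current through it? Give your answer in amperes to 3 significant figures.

Rearranging the power relation for the two known quantities gives I = P / V.
I = 40.4 / 182 = 0.2220 A

0.222 A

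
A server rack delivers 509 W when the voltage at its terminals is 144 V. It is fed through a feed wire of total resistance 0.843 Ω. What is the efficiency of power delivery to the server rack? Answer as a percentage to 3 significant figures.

I = P / V = 509 / 144 = 3.535 A through the feed wire.
P_line = I² R_line = (3.535)² × 0.843 = 10.53 W
P_source = P_load + P_line = 509.0 + 10.53 = 519.5 W
η = P_load / P_source = 509.0 / 519.5 = 0.9797

98.0 %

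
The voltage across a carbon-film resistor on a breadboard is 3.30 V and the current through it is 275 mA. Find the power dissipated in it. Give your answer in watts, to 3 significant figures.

0.907 W

Since both terminal voltage and current are stated, P = V I gives the power in one step.
P = 3.30 V × 0.2750 A = 0.9075 W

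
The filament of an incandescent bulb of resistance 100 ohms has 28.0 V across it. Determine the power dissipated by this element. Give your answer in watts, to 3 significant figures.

V and R are stated; P = V²/R avoids computing the current.
P = (28.0 V)² / 100 Ω = 7.840 W

7.84 W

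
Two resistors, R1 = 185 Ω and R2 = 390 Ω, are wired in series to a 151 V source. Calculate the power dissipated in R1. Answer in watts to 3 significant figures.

Since the resistors are in series they all carry the loop current I = V/R_total; the power in any one is I²R.
R_total = 185 + 390 = 575.0 Ω
I = V / R_total = 151 / 575.0 = 0.2626 A
P_R1 = I² × R1 = (0.2626)² × 185 = 12.76 W

12.8 W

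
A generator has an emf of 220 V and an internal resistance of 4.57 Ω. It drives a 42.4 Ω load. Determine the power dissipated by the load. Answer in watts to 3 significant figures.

930 W

Find the circuit current first, then P = I²R for the load (series elements share I).
I = ε / (r + R) = 220 / (4.57 + 42.4) = 4.684 A
P_load = I² R = (4.684)² × 42.4 = 930.2 W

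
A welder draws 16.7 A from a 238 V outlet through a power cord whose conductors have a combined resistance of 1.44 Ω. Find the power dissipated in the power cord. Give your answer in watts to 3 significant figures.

402 W

Only the current and the line resistance are needed for the I²R loss.
The power cord carries the full 16.7 A.
P_line = I² R_line = (16.70)² × 1.44 = 401.6 W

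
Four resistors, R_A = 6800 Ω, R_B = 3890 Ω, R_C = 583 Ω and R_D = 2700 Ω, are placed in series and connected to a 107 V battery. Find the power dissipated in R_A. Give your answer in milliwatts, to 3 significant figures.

399 mW

Since the resistors are in series they all carry the loop current I = V/R_total; the power in any one is I²R.
R_total = 6800 + 3890 + 583 + 2700 = 13970 Ω
I = V / R_total = 107 / 13970 = 0.007658 A
P_R_A = I² × R_A = (0.007658)² × 6800 = 0.3987 W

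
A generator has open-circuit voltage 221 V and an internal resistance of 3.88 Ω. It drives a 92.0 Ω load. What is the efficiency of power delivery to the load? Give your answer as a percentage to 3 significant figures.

Both r and R carry the same current, so the power split is just the resistance split: η = R/(R+r).
η = R / (R + r) = 92.0 / (92.0 + 3.88) = 0.9595

96.0 %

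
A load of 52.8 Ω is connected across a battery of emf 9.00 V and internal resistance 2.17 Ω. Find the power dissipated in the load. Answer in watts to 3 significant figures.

With r and R in series, I = ε/(r+R); the load dissipates I²R.
I = ε / (r + R) = 9.00 / (2.17 + 52.8) = 0.1637 A
P_load = I² R = (0.1637)² × 52.8 = 1.415 W

1.42 W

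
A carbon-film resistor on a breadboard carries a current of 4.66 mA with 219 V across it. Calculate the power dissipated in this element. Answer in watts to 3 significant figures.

1.02 W

With V and I both given, power follows immediately from P = V I.
P = 219 V × 0.004660 A = 1.021 W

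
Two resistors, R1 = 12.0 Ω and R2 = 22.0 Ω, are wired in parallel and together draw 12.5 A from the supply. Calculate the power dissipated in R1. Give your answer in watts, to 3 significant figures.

We need the common branch voltage; get it from I_total × R_eq, then P = V²/R for the branch.
1/R_eq = 1/12.0 + 1/22.0 ⇒ R_eq = 7.765 Ω
V = I_total × R_eq = 12.50 × 7.765 = 97.06 V
P_R1 = V² / R1 = (97.06)² / 12.0 = 785.0 W

785 W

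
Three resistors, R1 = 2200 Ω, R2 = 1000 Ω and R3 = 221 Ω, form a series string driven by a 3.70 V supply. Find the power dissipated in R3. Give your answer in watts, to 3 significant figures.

0.000259 W

The current is common to all series resistors; compute it, then apply P = I²R for the target.
R_total = 2200 + 1000 + 221 = 3421 Ω
I = V / R_total = 3.70 / 3421 = 0.001082 A
P_R3 = I² × R3 = (0.001082)² × 221 = 0.0002585 W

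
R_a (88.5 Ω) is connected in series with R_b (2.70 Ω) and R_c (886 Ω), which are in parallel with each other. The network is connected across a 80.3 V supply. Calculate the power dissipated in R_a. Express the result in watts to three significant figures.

First combine the parallel branches into one equivalent R_p, then R_a + R_p is a series pair.
R_p = (2.70×886)/(2.70+886) = 2.692 Ω
R_total = 88.5 + 2.692 = 91.19 Ω
I = V / R_total = 80.3 / 91.19 = 0.8806 A
R_a is in the main series path, so its power is I²R_a.
P_R_a = (0.8806)² × 88.5 = 68.62 W

68.6 W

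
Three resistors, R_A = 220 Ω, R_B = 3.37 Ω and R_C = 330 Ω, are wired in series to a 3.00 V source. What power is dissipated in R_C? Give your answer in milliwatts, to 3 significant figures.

The current is common to all series resistors; compute it, then apply P = I²R for the target.
R_total = 220 + 3.37 + 330 = 553.4 Ω
I = V / R_total = 3.00 / 553.4 = 0.005421 A
P_R_C = I² × R_C = (0.005421)² × 330 = 0.009699 W

9.70 mW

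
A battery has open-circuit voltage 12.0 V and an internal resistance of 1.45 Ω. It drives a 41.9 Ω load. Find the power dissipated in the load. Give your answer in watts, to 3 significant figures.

3.21 W

With r and R in series, I = ε/(r+R); the load dissipates I²R.
I = ε / (r + R) = 12.0 / (1.45 + 41.9) = 0.2768 A
P_load = I² R = (0.2768)² × 41.9 = 3.211 W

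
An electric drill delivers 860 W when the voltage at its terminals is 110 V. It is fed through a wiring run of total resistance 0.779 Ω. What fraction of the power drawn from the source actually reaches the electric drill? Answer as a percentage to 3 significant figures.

I = P / V = 860 / 110 = 7.818 A through the wiring run.
P_line = I² R_line = (7.818)² × 0.779 = 47.62 W
P_source = P_load + P_line = 860.0 + 47.62 = 907.6 W
η = P_load / P_source = 860.0 / 907.6 = 0.9475

94.8 %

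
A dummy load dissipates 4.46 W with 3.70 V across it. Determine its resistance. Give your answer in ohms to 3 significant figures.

3.07 Ω

Inverting the appropriate power form: R = V² / P.
R = (3.70)² / 4.46 = 3.070 Ω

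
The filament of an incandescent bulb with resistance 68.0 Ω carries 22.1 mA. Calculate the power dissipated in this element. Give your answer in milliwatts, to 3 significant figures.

Current and resistance are given, so P = I²R is the direct form.
P = (0.02210 A)² × 68.0 Ω = 0.03321 W

33.2 mW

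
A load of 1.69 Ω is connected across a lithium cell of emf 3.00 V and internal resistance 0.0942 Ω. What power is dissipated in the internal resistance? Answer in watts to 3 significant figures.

0.266 W

Internal loss is I²r, with I set by the total series resistance r+R.
I = ε / (r + R) = 3.00 / (0.0942 + 1.69) = 1.681 A
P_int = I² r = (1.681)² × 0.0942 = 0.2663 W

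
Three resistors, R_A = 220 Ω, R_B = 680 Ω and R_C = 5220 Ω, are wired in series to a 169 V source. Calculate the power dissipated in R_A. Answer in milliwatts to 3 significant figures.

Since the resistors are in series they all carry the loop current I = V/R_total; the power in any one is I²R.
R_total = 220 + 680 + 5220 = 6120 Ω
I = V / R_total = 169 / 6120 = 0.02761 A
P_R_A = I² × R_A = (0.02761)² × 220 = 0.1678 W

168 mW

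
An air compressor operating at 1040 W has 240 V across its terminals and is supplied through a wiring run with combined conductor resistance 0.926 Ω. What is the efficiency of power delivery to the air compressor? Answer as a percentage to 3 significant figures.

98.4 %

I = P / V = 1040 / 240 = 4.333 A through the wiring run.
P_line = I² R_line = (4.333)² × 0.926 = 17.39 W
P_source = P_load + P_line = 1040 + 17.39 = 1057 W
η = P_load / P_source = 1040 / 1057 = 0.9836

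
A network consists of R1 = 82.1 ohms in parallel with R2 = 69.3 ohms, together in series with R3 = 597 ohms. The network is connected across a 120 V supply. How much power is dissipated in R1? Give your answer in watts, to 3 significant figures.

Combine R1 and R2 into their parallel equivalent first, reducing the network to two series resistors.
R_p = (82.1×69.3)/(82.1+69.3) = 37.58 Ω
R_total = R_p + 597 = 37.58 + 597 = 634.6 Ω
I = V / R_total = 120 / 634.6 = 0.1891 A
Voltage across the parallel pair: V_p = I × R_p = 0.1891 × 37.58 = 7.106 V
Use P = V²/R for R1 with V = V_p.
P_R1 = (7.106)² / 82.1 = 0.6151 W

0.615 W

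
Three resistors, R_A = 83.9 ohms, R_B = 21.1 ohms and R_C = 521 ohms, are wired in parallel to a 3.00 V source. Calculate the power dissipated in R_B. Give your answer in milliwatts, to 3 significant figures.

427 mW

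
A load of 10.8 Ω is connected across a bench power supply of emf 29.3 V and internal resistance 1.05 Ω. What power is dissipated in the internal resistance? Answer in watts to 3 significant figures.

6.42 W

The source's internal resistance is just another series element carrying I; its dissipation is I²r.
I = ε / (r + R) = 29.3 / (1.05 + 10.8) = 2.473 A
P_int = I² r = (2.473)² × 1.05 = 6.419 W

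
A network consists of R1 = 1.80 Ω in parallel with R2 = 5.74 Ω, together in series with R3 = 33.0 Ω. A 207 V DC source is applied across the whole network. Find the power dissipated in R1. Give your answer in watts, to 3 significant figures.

37.8 W

Collapse the R1‖R2 pair into one equivalent R_p; then R_p and R3 form a series string.
R_p = (1.80×5.74)/(1.80+5.74) = 1.370 Ω
R_total = R_p + 33.0 = 1.370 + 33.0 = 34.37 Ω
I = V / R_total = 207 / 34.37 = 6.023 A
Voltage across the parallel pair: V_p = I × R_p = 6.023 × 1.370 = 8.253 V
R1 sits across V_p; its power is V_p²/R.
P_R1 = (8.253)² / 1.80 = 37.84 W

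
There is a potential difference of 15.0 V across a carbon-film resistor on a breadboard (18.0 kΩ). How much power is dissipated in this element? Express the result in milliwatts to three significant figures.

V and R are stated; P = V²/R avoids computing the current.
P = (15.0 V)² / 18000 Ω = 0.01250 W

12.5 mW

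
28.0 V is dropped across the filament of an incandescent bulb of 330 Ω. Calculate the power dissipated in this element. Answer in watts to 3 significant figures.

2.38 W

V and R are stated; P = V²/R avoids computing the current.
P = (28.0 V)² / 330 Ω = 2.376 W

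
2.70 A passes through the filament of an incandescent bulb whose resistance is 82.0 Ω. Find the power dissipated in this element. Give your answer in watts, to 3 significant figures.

Current and resistance are given, so P = I²R is the direct form.
P = (2.700 A)² × 82.0 Ω = 597.8 W

598 W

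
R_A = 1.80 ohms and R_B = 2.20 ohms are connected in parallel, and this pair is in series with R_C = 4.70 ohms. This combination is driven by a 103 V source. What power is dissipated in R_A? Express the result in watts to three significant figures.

Reduce the parallel combination to a single R_p; the circuit then becomes R_p in series with the remaining resistor.
R_p = (1.80×2.20)/(1.80+2.20) = 0.9900 Ω
R_total = R_p + 4.70 = 0.9900 + 4.70 = 5.690 Ω
I = V / R_total = 103 / 5.690 = 18.10 A
Voltage across the parallel pair: V_p = I × R_p = 18.10 × 0.9900 = 17.92 V
Use P = V²/R for R_A with V = V_p.
P_R_A = (17.92)² / 1.80 = 178.4 W

178 W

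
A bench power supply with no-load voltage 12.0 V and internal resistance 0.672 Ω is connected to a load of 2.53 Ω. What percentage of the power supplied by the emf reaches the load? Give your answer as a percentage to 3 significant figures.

Both r and R carry the same current, so the power split is just the resistance split: η = R/(R+r).
η = R / (R + r) = 2.53 / (2.53 + 0.672) = 0.7901

79.0 %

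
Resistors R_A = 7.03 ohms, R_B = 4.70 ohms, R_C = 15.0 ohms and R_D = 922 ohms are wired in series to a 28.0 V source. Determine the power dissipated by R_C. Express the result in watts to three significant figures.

In a series string the same current flows through every resistor — find that current, then P = I²R for the one we want.
R_total = 7.03 + 4.70 + 15.0 + 922 = 948.7 Ω
I = V / R_total = 28.0 / 948.7 = 0.02951 A
P_R_C = I² × R_C = (0.02951)² × 15.0 = 0.01307 W

0.0131 W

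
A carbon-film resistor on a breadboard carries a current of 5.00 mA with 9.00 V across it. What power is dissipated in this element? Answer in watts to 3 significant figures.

With V and I both given, power follows immediately from P = V I.
P = 9.00 V × 0.005000 A = 0.04500 W

0.0450 W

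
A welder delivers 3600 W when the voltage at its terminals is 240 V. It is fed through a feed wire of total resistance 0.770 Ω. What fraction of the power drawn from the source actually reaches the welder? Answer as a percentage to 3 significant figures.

I = P / V = 3600 / 240 = 15.00 A through the feed wire.
P_line = I² R_line = (15.00)² × 0.770 = 173.2 W
P_source = P_load + P_line = 3600 + 173.2 = 3773 W
η = P_load / P_source = 3600 / 3773 = 0.9541

95.4 %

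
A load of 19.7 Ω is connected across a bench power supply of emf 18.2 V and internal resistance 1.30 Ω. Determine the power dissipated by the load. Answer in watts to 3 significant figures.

14.8 W

With r and R in series, I = ε/(r+R); the load dissipates I²R.
I = ε / (r + R) = 18.2 / (1.30 + 19.7) = 0.8667 A
P_load = I² R = (0.8667)² × 19.7 = 14.80 W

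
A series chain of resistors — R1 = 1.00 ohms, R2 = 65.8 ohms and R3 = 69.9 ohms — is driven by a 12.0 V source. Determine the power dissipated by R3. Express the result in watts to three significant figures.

Every series element carries the same I. Get I from the total resistance, then P = I² × R3.
R_total = 1.00 + 65.8 + 69.9 = 136.7 Ω
I = V / R_total = 12.0 / 136.7 = 0.08778 A
P_R3 = I² × R3 = (0.08778)² × 69.9 = 0.5386 W

0.539 W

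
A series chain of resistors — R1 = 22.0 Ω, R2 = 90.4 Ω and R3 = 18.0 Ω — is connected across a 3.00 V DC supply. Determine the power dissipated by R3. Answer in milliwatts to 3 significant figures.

9.53 mW

Series elements share the same current, so find I first, then use P = I²R.
R_total = 22.0 + 90.4 + 18.0 = 130.4 Ω
I = V / R_total = 3.00 / 130.4 = 0.02301 A
P_R3 = I² × R3 = (0.02301)² × 18.0 = 0.009527 W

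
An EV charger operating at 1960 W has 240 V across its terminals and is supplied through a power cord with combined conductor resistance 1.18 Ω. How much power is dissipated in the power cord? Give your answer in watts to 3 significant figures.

Line loss is just I²R for the cable — we know both I and R_line directly.
I = P / V = 1960 / 240 = 8.167 A through the power cord.
P_line = I² R_line = (8.167)² × 1.18 = 78.70 W

78.7 W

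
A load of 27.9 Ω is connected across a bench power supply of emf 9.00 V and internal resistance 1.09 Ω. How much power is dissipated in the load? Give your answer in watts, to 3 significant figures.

2.69 W

With r and R in series, I = ε/(r+R); the load dissipates I²R.
I = ε / (r + R) = 9.00 / (1.09 + 27.9) = 0.3105 A
P_load = I² R = (0.3105)² × 27.9 = 2.689 W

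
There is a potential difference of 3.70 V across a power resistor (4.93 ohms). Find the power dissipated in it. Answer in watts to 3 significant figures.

2.78 W

We know the drop across the element and its resistance — P = V²/R, one step.
P = (3.70 V)² / 4.93 Ω = 2.777 W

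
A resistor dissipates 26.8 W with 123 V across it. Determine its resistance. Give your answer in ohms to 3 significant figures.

565 Ω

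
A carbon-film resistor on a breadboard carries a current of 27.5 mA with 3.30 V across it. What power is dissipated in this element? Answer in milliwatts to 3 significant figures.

90.8 mW

Since both terminal voltage and current are stated, P = V I gives the power in one step.
P = 3.30 V × 0.02750 A = 0.09075 W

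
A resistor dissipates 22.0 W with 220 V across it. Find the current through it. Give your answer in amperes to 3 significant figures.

Inverting the appropriate power form: I = P / V.
I = 22.0 / 220 = 0.1000 A

0.100 A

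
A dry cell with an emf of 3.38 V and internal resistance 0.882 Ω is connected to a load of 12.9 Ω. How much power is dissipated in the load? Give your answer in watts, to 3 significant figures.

0.776 W

Find the circuit current first, then P = I²R for the load (series elements share I).
I = ε / (r + R) = 3.38 / (0.882 + 12.9) = 0.2452 A
P_load = I² R = (0.2452)² × 12.9 = 0.7759 W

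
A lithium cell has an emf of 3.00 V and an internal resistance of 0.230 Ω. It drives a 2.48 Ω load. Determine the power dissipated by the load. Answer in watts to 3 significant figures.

With r and R in series, I = ε/(r+R); the load dissipates I²R.
I = ε / (r + R) = 3.00 / (0.230 + 2.48) = 1.107 A
P_load = I² R = (1.107)² × 2.48 = 3.039 W

3.04 W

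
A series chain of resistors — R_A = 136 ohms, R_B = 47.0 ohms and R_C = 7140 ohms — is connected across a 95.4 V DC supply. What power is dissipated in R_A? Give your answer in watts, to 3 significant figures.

Series elements share the same current, so find I first, then use P = I²R.
R_total = 136 + 47.0 + 7140 = 7323 Ω
I = V / R_total = 95.4 / 7323 = 0.01303 A
P_R_A = I² × R_A = (0.01303)² × 136 = 0.02308 W

0.0231 W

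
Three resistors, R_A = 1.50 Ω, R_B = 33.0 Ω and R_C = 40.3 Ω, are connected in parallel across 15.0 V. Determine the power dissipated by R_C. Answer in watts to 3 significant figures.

5.58 W

The supply voltage appears across each parallel branch — just use P = V²/R_C.
P_R_C = V² / R_C = (15.0)² / 40.3 Ω = 5.583 W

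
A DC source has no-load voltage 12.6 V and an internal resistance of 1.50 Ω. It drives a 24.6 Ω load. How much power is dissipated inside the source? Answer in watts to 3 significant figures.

0.350 W

The internal resistance carries the same current as the load; P_int = I²r.
I = ε / (r + R) = 12.6 / (1.50 + 24.6) = 0.4828 A
P_int = I² r = (0.4828)² × 1.50 = 0.3496 W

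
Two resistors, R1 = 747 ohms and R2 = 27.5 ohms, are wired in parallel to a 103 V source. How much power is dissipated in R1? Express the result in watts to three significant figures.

14.2 W

R1 sits directly across the source, so P = V²/R with V = 103 V.
P_R1 = V² / R1 = (103)² / 747 Ω = 14.20 W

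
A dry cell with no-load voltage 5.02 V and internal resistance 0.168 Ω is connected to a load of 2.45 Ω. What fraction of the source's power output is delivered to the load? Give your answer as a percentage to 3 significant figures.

Both r and R carry the same current, so the power split is just the resistance split: η = R/(R+r).
η = R / (R + r) = 2.45 / (2.45 + 0.168) = 0.9358

93.6 %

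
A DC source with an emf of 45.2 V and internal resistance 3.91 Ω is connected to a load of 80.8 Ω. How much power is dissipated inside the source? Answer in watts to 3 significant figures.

1.11 W

The source's internal resistance is just another series element carrying I; its dissipation is I²r.
I = ε / (r + R) = 45.2 / (3.91 + 80.8) = 0.5336 A
P_int = I² r = (0.5336)² × 3.91 = 1.113 W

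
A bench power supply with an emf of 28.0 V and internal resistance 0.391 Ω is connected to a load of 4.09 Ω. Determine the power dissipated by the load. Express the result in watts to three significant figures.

The internal resistance and the load are in series, so the same I flows through both; get I from ε/(r+R), then I²R for the load.
I = ε / (r + R) = 28.0 / (0.391 + 4.09) = 6.249 A
P_load = I² R = (6.249)² × 4.09 = 159.7 W

160 W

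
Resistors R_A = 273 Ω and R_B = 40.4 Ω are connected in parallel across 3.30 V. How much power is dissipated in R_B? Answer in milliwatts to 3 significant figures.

The supply voltage appears across each parallel branch — just use P = V²/R_B.
P_R_B = V² / R_B = (3.30)² / 40.4 Ω = 0.2696 W

270 mW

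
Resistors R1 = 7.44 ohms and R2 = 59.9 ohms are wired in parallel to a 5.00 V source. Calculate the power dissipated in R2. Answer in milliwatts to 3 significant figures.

417 mW

Parallel branches share the same voltage; P = V²/R gives the branch power in one step.
P_R2 = V² / R2 = (5.00)² / 59.9 Ω = 0.4174 W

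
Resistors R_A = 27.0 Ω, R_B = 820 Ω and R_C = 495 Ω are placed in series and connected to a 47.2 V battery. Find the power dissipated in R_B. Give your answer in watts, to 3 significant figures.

1.01 W

The current is common to all series resistors; compute it, then apply P = I²R for the target.
R_total = 27.0 + 820 + 495 = 1342 Ω
I = V / R_total = 47.2 / 1342 = 0.03517 A
P_R_B = I² × R_B = (0.03517)² × 820 = 1.014 W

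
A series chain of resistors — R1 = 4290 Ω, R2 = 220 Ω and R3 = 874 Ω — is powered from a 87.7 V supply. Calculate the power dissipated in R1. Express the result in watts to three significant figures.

The current is common to all series resistors; compute it, then apply P = I²R for the target.
R_total = 4290 + 220 + 874 = 5384 Ω
I = V / R_total = 87.7 / 5384 = 0.01629 A
P_R1 = I² × R1 = (0.01629)² × 4290 = 1.138 W

1.14 W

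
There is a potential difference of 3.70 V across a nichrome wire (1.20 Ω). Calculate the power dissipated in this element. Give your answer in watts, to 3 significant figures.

11.4 W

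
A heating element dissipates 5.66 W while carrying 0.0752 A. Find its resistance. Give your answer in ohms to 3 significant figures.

1000 Ω

Rearranging the power relation for the two known quantities gives R = P / I².
R = 5.66 / (0.07520)² = 1001 Ω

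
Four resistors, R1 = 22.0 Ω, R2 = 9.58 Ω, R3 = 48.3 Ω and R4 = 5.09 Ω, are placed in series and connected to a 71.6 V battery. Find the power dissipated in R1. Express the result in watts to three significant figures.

Since the resistors are in series they all carry the loop current I = V/R_total; the power in any one is I²R.
R_total = 22.0 + 9.58 + 48.3 + 5.09 = 84.97 Ω
I = V / R_total = 71.6 / 84.97 = 0.8427 A
P_R1 = I² × R1 = (0.8427)² × 22.0 = 15.62 W

15.6 W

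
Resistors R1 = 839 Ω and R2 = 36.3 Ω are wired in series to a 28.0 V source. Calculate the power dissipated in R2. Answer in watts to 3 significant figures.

0.0371 W

In a series string the same current flows through every resistor — find that current, then P = I²R for the one we want.
R_total = 839 + 36.3 = 875.3 Ω
I = V / R_total = 28.0 / 875.3 = 0.03199 A
P_R2 = I² × R2 = (0.03199)² × 36.3 = 0.03715 W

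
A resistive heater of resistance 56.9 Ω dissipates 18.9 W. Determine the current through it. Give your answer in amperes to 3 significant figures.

Inverting the appropriate power form: I = √(P / R).
I = √(18.9 / 56.9) = 0.5763 A

0.576 A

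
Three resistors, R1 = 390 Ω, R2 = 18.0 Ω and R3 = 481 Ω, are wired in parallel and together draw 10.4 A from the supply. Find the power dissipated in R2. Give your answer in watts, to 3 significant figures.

Parallel branches share V, not I — compute V via R_eq, then use V²/R for the target branch.
1/R_eq = 1/390 + 1/18.0 + 1/481 ⇒ R_eq = 16.61 Ω
V = I_total × R_eq = 10.40 × 16.61 = 172.8 V
P_R2 = V² / R2 = (172.8)² / 18.0 = 1658 W

1660 W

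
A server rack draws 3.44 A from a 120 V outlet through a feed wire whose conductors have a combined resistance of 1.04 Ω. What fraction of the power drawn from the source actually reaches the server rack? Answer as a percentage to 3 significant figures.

97.0 %

The feed wire carries the full 3.44 A.
P_line = I² R_line = (3.440)² × 1.04 = 12.31 W
P_source = V I = 120 × 3.440 = 412.8 W; P_load = 400.5 W
η = P_load / P_source = 400.5 / 412.8 = 0.9702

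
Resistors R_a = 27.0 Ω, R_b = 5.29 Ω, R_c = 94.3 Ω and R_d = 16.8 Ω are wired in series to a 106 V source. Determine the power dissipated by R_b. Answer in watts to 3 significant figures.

2.89 W

The current is common to all series resistors; compute it, then apply P = I²R for the target.
R_total = 27.0 + 5.29 + 94.3 + 16.8 = 143.4 Ω
I = V / R_total = 106 / 143.4 = 0.7392 A
P_R_b = I² × R_b = (0.7392)² × 5.29 = 2.891 W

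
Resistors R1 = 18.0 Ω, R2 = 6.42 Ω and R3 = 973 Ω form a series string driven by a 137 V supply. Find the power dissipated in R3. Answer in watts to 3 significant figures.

Since the resistors are in series they all carry the loop current I = V/R_total; the power in any one is I²R.
R_total = 18.0 + 6.42 + 973 = 997.4 Ω
I = V / R_total = 137 / 997.4 = 0.1374 A
P_R3 = I² × R3 = (0.1374)² × 973 = 18.36 W

18.4 W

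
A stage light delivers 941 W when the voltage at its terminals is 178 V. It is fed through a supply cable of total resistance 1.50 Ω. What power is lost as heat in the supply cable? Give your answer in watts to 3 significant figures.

The supply cable is a series resistance carrying the load current; its dissipation is I²R_line.
I = P / V = 941 / 178 = 5.287 A through the supply cable.
P_line = I² R_line = (5.287)² × 1.50 = 41.92 W

41.9 W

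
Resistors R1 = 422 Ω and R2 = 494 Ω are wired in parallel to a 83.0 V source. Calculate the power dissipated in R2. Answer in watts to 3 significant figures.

13.9 W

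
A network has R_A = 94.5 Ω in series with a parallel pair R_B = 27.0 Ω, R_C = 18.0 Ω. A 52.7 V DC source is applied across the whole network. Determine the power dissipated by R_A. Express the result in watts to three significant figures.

23.7 W

Reduce the parallel pair to R_p first; the network is then a simple series string.
R_p = (27.0×18.0)/(27.0+18.0) = 10.80 Ω
R_total = 94.5 + 10.80 = 105.3 Ω
I = V / R_total = 52.7 / 105.3 = 0.5005 A
R_A is in the main series path, so its power is I²R_A.
P_R_A = (0.5005)² × 94.5 = 23.67 W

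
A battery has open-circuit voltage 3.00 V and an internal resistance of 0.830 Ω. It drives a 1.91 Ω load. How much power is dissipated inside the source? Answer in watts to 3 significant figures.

Internal loss is I²r, with I set by the total series resistance r+R.
I = ε / (r + R) = 3.00 / (0.830 + 1.91) = 1.095 A
P_int = I² r = (1.095)² × 0.830 = 0.9950 W

0.995 W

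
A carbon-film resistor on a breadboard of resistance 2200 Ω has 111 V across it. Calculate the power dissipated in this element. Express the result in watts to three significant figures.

5.60 W

V and R are stated; P = V²/R avoids computing the current.
P = (111 V)² / 2200 Ω = 5.600 W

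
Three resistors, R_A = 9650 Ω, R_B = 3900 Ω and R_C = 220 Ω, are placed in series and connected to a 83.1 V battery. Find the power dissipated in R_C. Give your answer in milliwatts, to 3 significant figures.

8.01 mW

Series elements share the same current, so find I first, then use P = I²R.
R_total = 9650 + 3900 + 220 = 13770 Ω
I = V / R_total = 83.1 / 13770 = 0.006035 A
P_R_C = I² × R_C = (0.006035)² × 220 = 0.008012 W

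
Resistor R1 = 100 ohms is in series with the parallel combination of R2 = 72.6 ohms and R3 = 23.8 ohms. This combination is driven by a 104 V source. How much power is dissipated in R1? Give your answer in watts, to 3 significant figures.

77.8 W

Collapse R2‖R3 to a single equivalent, reducing the network to two series elements.
R_p = (72.6×23.8)/(72.6+23.8) = 17.92 Ω
R_total = 100 + 17.92 = 117.9 Ω
I = V / R_total = 104 / 117.9 = 0.8819 A
The full supply current passes through R1: P = I²R.
P_R1 = (0.8819)² × 100 = 77.78 W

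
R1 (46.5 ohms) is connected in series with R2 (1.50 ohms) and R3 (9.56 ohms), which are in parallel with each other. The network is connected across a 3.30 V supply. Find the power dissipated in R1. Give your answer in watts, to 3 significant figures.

Collapse R2‖R3 to a single equivalent, reducing the network to two series elements.
R_p = (1.50×9.56)/(1.50+9.56) = 1.297 Ω
R_total = 46.5 + 1.297 = 47.80 Ω
I = V / R_total = 3.30 / 47.80 = 0.06904 A
R1 is in the main series path, so its power is I²R1.
P_R1 = (0.06904)² × 46.5 = 0.2217 W

0.222 W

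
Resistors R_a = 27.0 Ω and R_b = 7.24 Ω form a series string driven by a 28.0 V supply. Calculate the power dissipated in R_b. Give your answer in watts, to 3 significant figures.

Every series element carries the same I. Get I from the total resistance, then P = I² × R_b.
R_total = 27.0 + 7.24 = 34.24 Ω
I = V / R_total = 28.0 / 34.24 = 0.8178 A
P_R_b = I² × R_b = (0.8178)² × 7.24 = 4.842 W

4.84 W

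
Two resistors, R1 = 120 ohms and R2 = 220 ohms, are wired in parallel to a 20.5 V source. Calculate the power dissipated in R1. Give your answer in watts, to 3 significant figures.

Parallel branches share the same voltage; P = V²/R gives the branch power in one step.
P_R1 = V² / R1 = (20.5)² / 120 Ω = 3.502 W

3.50 W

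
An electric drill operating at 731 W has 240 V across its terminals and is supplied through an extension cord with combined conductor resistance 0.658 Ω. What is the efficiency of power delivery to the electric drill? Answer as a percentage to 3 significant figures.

I = P / V = 731 / 240 = 3.046 A through the extension cord.
P_line = I² R_line = (3.046)² × 0.658 = 6.104 W
P_source = P_load + P_line = 731.0 + 6.104 = 737.1 W
η = P_load / P_source = 731.0 / 737.1 = 0.9917

99.2 %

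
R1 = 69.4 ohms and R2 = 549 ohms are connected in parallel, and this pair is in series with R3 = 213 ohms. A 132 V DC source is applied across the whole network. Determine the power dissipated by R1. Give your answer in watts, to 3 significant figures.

Combine R1 and R2 into their parallel equivalent first, reducing the network to two series resistors.
R_p = (69.4×549)/(69.4+549) = 61.61 Ω
R_total = R_p + 213 = 61.61 + 213 = 274.6 Ω
I = V / R_total = 132 / 274.6 = 0.4807 A
Voltage across the parallel pair: V_p = I × R_p = 0.4807 × 61.61 = 29.62 V
R1 sits across V_p; its power is V_p²/R.
P_R1 = (29.62)² / 69.4 = 12.64 W

12.6 W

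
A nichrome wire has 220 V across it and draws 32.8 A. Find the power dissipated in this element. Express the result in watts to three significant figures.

7220 W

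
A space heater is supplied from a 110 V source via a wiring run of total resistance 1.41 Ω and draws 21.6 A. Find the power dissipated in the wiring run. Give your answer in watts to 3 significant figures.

658 W

Line loss is just I²R for the cable — we know both I and R_line directly.
The wiring run carries the full 21.6 A.
P_line = I² R_line = (21.60)² × 1.41 = 657.8 W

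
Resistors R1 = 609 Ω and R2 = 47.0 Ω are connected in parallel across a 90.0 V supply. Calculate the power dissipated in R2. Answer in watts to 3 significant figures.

172 W

Every branch has 90.0 V across it, so for R2 the power is simply V²/R.
P_R2 = V² / R2 = (90.0)² / 47.0 Ω = 172.3 W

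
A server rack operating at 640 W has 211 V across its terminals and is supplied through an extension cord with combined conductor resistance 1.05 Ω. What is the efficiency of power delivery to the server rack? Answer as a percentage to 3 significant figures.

98.5 %

I = P / V = 640 / 211 = 3.033 A through the extension cord.
P_line = I² R_line = (3.033)² × 1.05 = 9.660 W
P_source = P_load + P_line = 640.0 + 9.660 = 649.7 W
η = P_load / P_source = 640.0 / 649.7 = 0.9851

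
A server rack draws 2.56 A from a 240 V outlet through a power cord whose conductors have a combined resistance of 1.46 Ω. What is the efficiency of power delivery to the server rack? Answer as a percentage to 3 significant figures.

98.4 %

The power cord carries the full 2.56 A.
P_line = I² R_line = (2.560)² × 1.46 = 9.568 W
P_source = V I = 240 × 2.560 = 614.4 W; P_load = 604.8 W
η = P_load / P_source = 604.8 / 614.4 = 0.9844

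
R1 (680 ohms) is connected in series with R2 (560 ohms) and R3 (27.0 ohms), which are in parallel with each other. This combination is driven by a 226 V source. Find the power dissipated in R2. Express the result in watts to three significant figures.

First combine the parallel branches into one equivalent R_p, then R1 + R_p is a series pair.
R_p = (560×27.0)/(560+27.0) = 25.76 Ω
R_total = 680 + 25.76 = 705.8 Ω
I = V / R_total = 226 / 705.8 = 0.3202 A
Voltage across the parallel pair: V_p = I × R_p = 0.3202 × 25.76 = 8.248 V
R2 sees V_p directly, so P = V_p² / R2.
P_R2 = (8.248)² / 560 = 0.1215 W

0.121 W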